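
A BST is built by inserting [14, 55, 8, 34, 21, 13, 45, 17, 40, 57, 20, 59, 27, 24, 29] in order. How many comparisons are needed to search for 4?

Search path for 4: 14 -> 8
Found: False
Comparisons: 2


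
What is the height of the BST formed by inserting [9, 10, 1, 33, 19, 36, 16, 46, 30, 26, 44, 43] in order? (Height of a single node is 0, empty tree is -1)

Insertion order: [9, 10, 1, 33, 19, 36, 16, 46, 30, 26, 44, 43]
Tree (level-order array): [9, 1, 10, None, None, None, 33, 19, 36, 16, 30, None, 46, None, None, 26, None, 44, None, None, None, 43]
Compute height bottom-up (empty subtree = -1):
  height(1) = 1 + max(-1, -1) = 0
  height(16) = 1 + max(-1, -1) = 0
  height(26) = 1 + max(-1, -1) = 0
  height(30) = 1 + max(0, -1) = 1
  height(19) = 1 + max(0, 1) = 2
  height(43) = 1 + max(-1, -1) = 0
  height(44) = 1 + max(0, -1) = 1
  height(46) = 1 + max(1, -1) = 2
  height(36) = 1 + max(-1, 2) = 3
  height(33) = 1 + max(2, 3) = 4
  height(10) = 1 + max(-1, 4) = 5
  height(9) = 1 + max(0, 5) = 6
Height = 6


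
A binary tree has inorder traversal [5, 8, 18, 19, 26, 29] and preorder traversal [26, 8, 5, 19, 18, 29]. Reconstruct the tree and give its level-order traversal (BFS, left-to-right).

Inorder:  [5, 8, 18, 19, 26, 29]
Preorder: [26, 8, 5, 19, 18, 29]
Algorithm: preorder visits root first, so consume preorder in order;
for each root, split the current inorder slice at that value into
left-subtree inorder and right-subtree inorder, then recurse.
Recursive splits:
  root=26; inorder splits into left=[5, 8, 18, 19], right=[29]
  root=8; inorder splits into left=[5], right=[18, 19]
  root=5; inorder splits into left=[], right=[]
  root=19; inorder splits into left=[18], right=[]
  root=18; inorder splits into left=[], right=[]
  root=29; inorder splits into left=[], right=[]
Reconstructed level-order: [26, 8, 29, 5, 19, 18]


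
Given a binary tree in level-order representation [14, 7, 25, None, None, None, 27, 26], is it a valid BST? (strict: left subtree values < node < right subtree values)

Level-order array: [14, 7, 25, None, None, None, 27, 26]
Validate using subtree bounds (lo, hi): at each node, require lo < value < hi,
then recurse left with hi=value and right with lo=value.
Preorder trace (stopping at first violation):
  at node 14 with bounds (-inf, +inf): OK
  at node 7 with bounds (-inf, 14): OK
  at node 25 with bounds (14, +inf): OK
  at node 27 with bounds (25, +inf): OK
  at node 26 with bounds (25, 27): OK
No violation found at any node.
Result: Valid BST


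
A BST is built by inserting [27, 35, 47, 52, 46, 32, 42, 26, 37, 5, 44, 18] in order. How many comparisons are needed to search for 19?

Search path for 19: 27 -> 26 -> 5 -> 18
Found: False
Comparisons: 4


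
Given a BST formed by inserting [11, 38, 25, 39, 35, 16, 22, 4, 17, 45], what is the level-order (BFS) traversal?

Tree insertion order: [11, 38, 25, 39, 35, 16, 22, 4, 17, 45]
Tree (level-order array): [11, 4, 38, None, None, 25, 39, 16, 35, None, 45, None, 22, None, None, None, None, 17]
BFS from the root, enqueuing left then right child of each popped node:
  queue [11] -> pop 11, enqueue [4, 38], visited so far: [11]
  queue [4, 38] -> pop 4, enqueue [none], visited so far: [11, 4]
  queue [38] -> pop 38, enqueue [25, 39], visited so far: [11, 4, 38]
  queue [25, 39] -> pop 25, enqueue [16, 35], visited so far: [11, 4, 38, 25]
  queue [39, 16, 35] -> pop 39, enqueue [45], visited so far: [11, 4, 38, 25, 39]
  queue [16, 35, 45] -> pop 16, enqueue [22], visited so far: [11, 4, 38, 25, 39, 16]
  queue [35, 45, 22] -> pop 35, enqueue [none], visited so far: [11, 4, 38, 25, 39, 16, 35]
  queue [45, 22] -> pop 45, enqueue [none], visited so far: [11, 4, 38, 25, 39, 16, 35, 45]
  queue [22] -> pop 22, enqueue [17], visited so far: [11, 4, 38, 25, 39, 16, 35, 45, 22]
  queue [17] -> pop 17, enqueue [none], visited so far: [11, 4, 38, 25, 39, 16, 35, 45, 22, 17]
Result: [11, 4, 38, 25, 39, 16, 35, 45, 22, 17]


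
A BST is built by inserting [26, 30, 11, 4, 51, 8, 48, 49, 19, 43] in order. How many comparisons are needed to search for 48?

Search path for 48: 26 -> 30 -> 51 -> 48
Found: True
Comparisons: 4


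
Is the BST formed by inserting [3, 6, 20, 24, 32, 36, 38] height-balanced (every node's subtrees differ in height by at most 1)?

Tree (level-order array): [3, None, 6, None, 20, None, 24, None, 32, None, 36, None, 38]
Definition: a tree is height-balanced if, at every node, |h(left) - h(right)| <= 1 (empty subtree has height -1).
Bottom-up per-node check:
  node 38: h_left=-1, h_right=-1, diff=0 [OK], height=0
  node 36: h_left=-1, h_right=0, diff=1 [OK], height=1
  node 32: h_left=-1, h_right=1, diff=2 [FAIL (|-1-1|=2 > 1)], height=2
  node 24: h_left=-1, h_right=2, diff=3 [FAIL (|-1-2|=3 > 1)], height=3
  node 20: h_left=-1, h_right=3, diff=4 [FAIL (|-1-3|=4 > 1)], height=4
  node 6: h_left=-1, h_right=4, diff=5 [FAIL (|-1-4|=5 > 1)], height=5
  node 3: h_left=-1, h_right=5, diff=6 [FAIL (|-1-5|=6 > 1)], height=6
Node 32 violates the condition: |-1 - 1| = 2 > 1.
Result: Not balanced


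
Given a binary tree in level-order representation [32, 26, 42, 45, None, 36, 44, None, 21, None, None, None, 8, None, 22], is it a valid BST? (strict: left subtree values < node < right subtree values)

Level-order array: [32, 26, 42, 45, None, 36, 44, None, 21, None, None, None, 8, None, 22]
Validate using subtree bounds (lo, hi): at each node, require lo < value < hi,
then recurse left with hi=value and right with lo=value.
Preorder trace (stopping at first violation):
  at node 32 with bounds (-inf, +inf): OK
  at node 26 with bounds (-inf, 32): OK
  at node 45 with bounds (-inf, 26): VIOLATION
Node 45 violates its bound: not (-inf < 45 < 26).
Result: Not a valid BST


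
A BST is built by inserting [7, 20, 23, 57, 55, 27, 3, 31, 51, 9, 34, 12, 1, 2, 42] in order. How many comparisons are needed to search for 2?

Search path for 2: 7 -> 3 -> 1 -> 2
Found: True
Comparisons: 4


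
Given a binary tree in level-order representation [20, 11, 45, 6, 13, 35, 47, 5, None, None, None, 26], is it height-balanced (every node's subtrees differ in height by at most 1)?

Tree (level-order array): [20, 11, 45, 6, 13, 35, 47, 5, None, None, None, 26]
Definition: a tree is height-balanced if, at every node, |h(left) - h(right)| <= 1 (empty subtree has height -1).
Bottom-up per-node check:
  node 5: h_left=-1, h_right=-1, diff=0 [OK], height=0
  node 6: h_left=0, h_right=-1, diff=1 [OK], height=1
  node 13: h_left=-1, h_right=-1, diff=0 [OK], height=0
  node 11: h_left=1, h_right=0, diff=1 [OK], height=2
  node 26: h_left=-1, h_right=-1, diff=0 [OK], height=0
  node 35: h_left=0, h_right=-1, diff=1 [OK], height=1
  node 47: h_left=-1, h_right=-1, diff=0 [OK], height=0
  node 45: h_left=1, h_right=0, diff=1 [OK], height=2
  node 20: h_left=2, h_right=2, diff=0 [OK], height=3
All nodes satisfy the balance condition.
Result: Balanced


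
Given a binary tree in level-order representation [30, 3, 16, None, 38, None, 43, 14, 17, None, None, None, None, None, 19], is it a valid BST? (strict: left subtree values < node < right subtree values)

Level-order array: [30, 3, 16, None, 38, None, 43, 14, 17, None, None, None, None, None, 19]
Validate using subtree bounds (lo, hi): at each node, require lo < value < hi,
then recurse left with hi=value and right with lo=value.
Preorder trace (stopping at first violation):
  at node 30 with bounds (-inf, +inf): OK
  at node 3 with bounds (-inf, 30): OK
  at node 38 with bounds (3, 30): VIOLATION
Node 38 violates its bound: not (3 < 38 < 30).
Result: Not a valid BST


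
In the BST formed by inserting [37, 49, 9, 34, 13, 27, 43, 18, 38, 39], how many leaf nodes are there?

Tree built from: [37, 49, 9, 34, 13, 27, 43, 18, 38, 39]
Tree (level-order array): [37, 9, 49, None, 34, 43, None, 13, None, 38, None, None, 27, None, 39, 18]
Rule: A leaf has 0 children.
Per-node child counts:
  node 37: 2 child(ren)
  node 9: 1 child(ren)
  node 34: 1 child(ren)
  node 13: 1 child(ren)
  node 27: 1 child(ren)
  node 18: 0 child(ren)
  node 49: 1 child(ren)
  node 43: 1 child(ren)
  node 38: 1 child(ren)
  node 39: 0 child(ren)
Matching nodes: [18, 39]
Count of leaf nodes: 2


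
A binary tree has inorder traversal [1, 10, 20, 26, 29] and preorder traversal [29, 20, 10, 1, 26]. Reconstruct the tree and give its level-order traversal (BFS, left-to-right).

Inorder:  [1, 10, 20, 26, 29]
Preorder: [29, 20, 10, 1, 26]
Algorithm: preorder visits root first, so consume preorder in order;
for each root, split the current inorder slice at that value into
left-subtree inorder and right-subtree inorder, then recurse.
Recursive splits:
  root=29; inorder splits into left=[1, 10, 20, 26], right=[]
  root=20; inorder splits into left=[1, 10], right=[26]
  root=10; inorder splits into left=[1], right=[]
  root=1; inorder splits into left=[], right=[]
  root=26; inorder splits into left=[], right=[]
Reconstructed level-order: [29, 20, 10, 26, 1]


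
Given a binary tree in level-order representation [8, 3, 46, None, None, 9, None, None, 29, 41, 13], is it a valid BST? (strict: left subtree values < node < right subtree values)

Level-order array: [8, 3, 46, None, None, 9, None, None, 29, 41, 13]
Validate using subtree bounds (lo, hi): at each node, require lo < value < hi,
then recurse left with hi=value and right with lo=value.
Preorder trace (stopping at first violation):
  at node 8 with bounds (-inf, +inf): OK
  at node 3 with bounds (-inf, 8): OK
  at node 46 with bounds (8, +inf): OK
  at node 9 with bounds (8, 46): OK
  at node 29 with bounds (9, 46): OK
  at node 41 with bounds (9, 29): VIOLATION
Node 41 violates its bound: not (9 < 41 < 29).
Result: Not a valid BST


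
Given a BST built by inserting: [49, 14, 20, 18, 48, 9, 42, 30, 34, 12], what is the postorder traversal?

Tree insertion order: [49, 14, 20, 18, 48, 9, 42, 30, 34, 12]
Tree (level-order array): [49, 14, None, 9, 20, None, 12, 18, 48, None, None, None, None, 42, None, 30, None, None, 34]
Postorder traversal: [12, 9, 18, 34, 30, 42, 48, 20, 14, 49]


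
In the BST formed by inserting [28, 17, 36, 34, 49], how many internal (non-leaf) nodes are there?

Tree built from: [28, 17, 36, 34, 49]
Tree (level-order array): [28, 17, 36, None, None, 34, 49]
Rule: An internal node has at least one child.
Per-node child counts:
  node 28: 2 child(ren)
  node 17: 0 child(ren)
  node 36: 2 child(ren)
  node 34: 0 child(ren)
  node 49: 0 child(ren)
Matching nodes: [28, 36]
Count of internal (non-leaf) nodes: 2


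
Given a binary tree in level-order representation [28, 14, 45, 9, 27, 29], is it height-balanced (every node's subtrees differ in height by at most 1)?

Tree (level-order array): [28, 14, 45, 9, 27, 29]
Definition: a tree is height-balanced if, at every node, |h(left) - h(right)| <= 1 (empty subtree has height -1).
Bottom-up per-node check:
  node 9: h_left=-1, h_right=-1, diff=0 [OK], height=0
  node 27: h_left=-1, h_right=-1, diff=0 [OK], height=0
  node 14: h_left=0, h_right=0, diff=0 [OK], height=1
  node 29: h_left=-1, h_right=-1, diff=0 [OK], height=0
  node 45: h_left=0, h_right=-1, diff=1 [OK], height=1
  node 28: h_left=1, h_right=1, diff=0 [OK], height=2
All nodes satisfy the balance condition.
Result: Balanced


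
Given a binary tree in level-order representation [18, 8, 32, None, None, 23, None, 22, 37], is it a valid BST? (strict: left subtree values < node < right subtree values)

Level-order array: [18, 8, 32, None, None, 23, None, 22, 37]
Validate using subtree bounds (lo, hi): at each node, require lo < value < hi,
then recurse left with hi=value and right with lo=value.
Preorder trace (stopping at first violation):
  at node 18 with bounds (-inf, +inf): OK
  at node 8 with bounds (-inf, 18): OK
  at node 32 with bounds (18, +inf): OK
  at node 23 with bounds (18, 32): OK
  at node 22 with bounds (18, 23): OK
  at node 37 with bounds (23, 32): VIOLATION
Node 37 violates its bound: not (23 < 37 < 32).
Result: Not a valid BST


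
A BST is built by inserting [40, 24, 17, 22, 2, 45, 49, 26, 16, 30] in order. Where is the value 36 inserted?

Starting tree (level order): [40, 24, 45, 17, 26, None, 49, 2, 22, None, 30, None, None, None, 16]
Insertion path: 40 -> 24 -> 26 -> 30
Result: insert 36 as right child of 30
Final tree (level order): [40, 24, 45, 17, 26, None, 49, 2, 22, None, 30, None, None, None, 16, None, None, None, 36]


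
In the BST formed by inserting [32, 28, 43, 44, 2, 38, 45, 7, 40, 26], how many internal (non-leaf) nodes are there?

Tree built from: [32, 28, 43, 44, 2, 38, 45, 7, 40, 26]
Tree (level-order array): [32, 28, 43, 2, None, 38, 44, None, 7, None, 40, None, 45, None, 26]
Rule: An internal node has at least one child.
Per-node child counts:
  node 32: 2 child(ren)
  node 28: 1 child(ren)
  node 2: 1 child(ren)
  node 7: 1 child(ren)
  node 26: 0 child(ren)
  node 43: 2 child(ren)
  node 38: 1 child(ren)
  node 40: 0 child(ren)
  node 44: 1 child(ren)
  node 45: 0 child(ren)
Matching nodes: [32, 28, 2, 7, 43, 38, 44]
Count of internal (non-leaf) nodes: 7


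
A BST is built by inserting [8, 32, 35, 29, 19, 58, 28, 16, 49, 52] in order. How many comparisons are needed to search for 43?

Search path for 43: 8 -> 32 -> 35 -> 58 -> 49
Found: False
Comparisons: 5


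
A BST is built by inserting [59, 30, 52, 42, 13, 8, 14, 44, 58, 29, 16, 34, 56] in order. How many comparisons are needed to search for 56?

Search path for 56: 59 -> 30 -> 52 -> 58 -> 56
Found: True
Comparisons: 5


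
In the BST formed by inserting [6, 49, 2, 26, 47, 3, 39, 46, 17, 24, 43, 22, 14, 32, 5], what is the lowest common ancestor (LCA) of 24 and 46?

Tree insertion order: [6, 49, 2, 26, 47, 3, 39, 46, 17, 24, 43, 22, 14, 32, 5]
Tree (level-order array): [6, 2, 49, None, 3, 26, None, None, 5, 17, 47, None, None, 14, 24, 39, None, None, None, 22, None, 32, 46, None, None, None, None, 43]
In a BST, the LCA of p=24, q=46 is the first node v on the
root-to-leaf path with p <= v <= q (go left if both < v, right if both > v).
Walk from root:
  at 6: both 24 and 46 > 6, go right
  at 49: both 24 and 46 < 49, go left
  at 26: 24 <= 26 <= 46, this is the LCA
LCA = 26


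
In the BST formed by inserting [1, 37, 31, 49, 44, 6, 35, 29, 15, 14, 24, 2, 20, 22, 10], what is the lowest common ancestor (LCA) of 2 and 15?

Tree insertion order: [1, 37, 31, 49, 44, 6, 35, 29, 15, 14, 24, 2, 20, 22, 10]
Tree (level-order array): [1, None, 37, 31, 49, 6, 35, 44, None, 2, 29, None, None, None, None, None, None, 15, None, 14, 24, 10, None, 20, None, None, None, None, 22]
In a BST, the LCA of p=2, q=15 is the first node v on the
root-to-leaf path with p <= v <= q (go left if both < v, right if both > v).
Walk from root:
  at 1: both 2 and 15 > 1, go right
  at 37: both 2 and 15 < 37, go left
  at 31: both 2 and 15 < 31, go left
  at 6: 2 <= 6 <= 15, this is the LCA
LCA = 6


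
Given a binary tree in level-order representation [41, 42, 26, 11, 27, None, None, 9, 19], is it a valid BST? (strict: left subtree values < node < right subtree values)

Level-order array: [41, 42, 26, 11, 27, None, None, 9, 19]
Validate using subtree bounds (lo, hi): at each node, require lo < value < hi,
then recurse left with hi=value and right with lo=value.
Preorder trace (stopping at first violation):
  at node 41 with bounds (-inf, +inf): OK
  at node 42 with bounds (-inf, 41): VIOLATION
Node 42 violates its bound: not (-inf < 42 < 41).
Result: Not a valid BST


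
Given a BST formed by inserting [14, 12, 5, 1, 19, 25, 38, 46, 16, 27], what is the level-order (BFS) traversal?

Tree insertion order: [14, 12, 5, 1, 19, 25, 38, 46, 16, 27]
Tree (level-order array): [14, 12, 19, 5, None, 16, 25, 1, None, None, None, None, 38, None, None, 27, 46]
BFS from the root, enqueuing left then right child of each popped node:
  queue [14] -> pop 14, enqueue [12, 19], visited so far: [14]
  queue [12, 19] -> pop 12, enqueue [5], visited so far: [14, 12]
  queue [19, 5] -> pop 19, enqueue [16, 25], visited so far: [14, 12, 19]
  queue [5, 16, 25] -> pop 5, enqueue [1], visited so far: [14, 12, 19, 5]
  queue [16, 25, 1] -> pop 16, enqueue [none], visited so far: [14, 12, 19, 5, 16]
  queue [25, 1] -> pop 25, enqueue [38], visited so far: [14, 12, 19, 5, 16, 25]
  queue [1, 38] -> pop 1, enqueue [none], visited so far: [14, 12, 19, 5, 16, 25, 1]
  queue [38] -> pop 38, enqueue [27, 46], visited so far: [14, 12, 19, 5, 16, 25, 1, 38]
  queue [27, 46] -> pop 27, enqueue [none], visited so far: [14, 12, 19, 5, 16, 25, 1, 38, 27]
  queue [46] -> pop 46, enqueue [none], visited so far: [14, 12, 19, 5, 16, 25, 1, 38, 27, 46]
Result: [14, 12, 19, 5, 16, 25, 1, 38, 27, 46]


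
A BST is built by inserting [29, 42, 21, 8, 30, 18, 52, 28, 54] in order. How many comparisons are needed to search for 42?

Search path for 42: 29 -> 42
Found: True
Comparisons: 2


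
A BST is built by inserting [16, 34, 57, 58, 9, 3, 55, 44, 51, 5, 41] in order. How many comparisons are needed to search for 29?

Search path for 29: 16 -> 34
Found: False
Comparisons: 2


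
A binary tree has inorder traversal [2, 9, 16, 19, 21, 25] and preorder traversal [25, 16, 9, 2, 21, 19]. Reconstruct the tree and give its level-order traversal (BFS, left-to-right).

Inorder:  [2, 9, 16, 19, 21, 25]
Preorder: [25, 16, 9, 2, 21, 19]
Algorithm: preorder visits root first, so consume preorder in order;
for each root, split the current inorder slice at that value into
left-subtree inorder and right-subtree inorder, then recurse.
Recursive splits:
  root=25; inorder splits into left=[2, 9, 16, 19, 21], right=[]
  root=16; inorder splits into left=[2, 9], right=[19, 21]
  root=9; inorder splits into left=[2], right=[]
  root=2; inorder splits into left=[], right=[]
  root=21; inorder splits into left=[19], right=[]
  root=19; inorder splits into left=[], right=[]
Reconstructed level-order: [25, 16, 9, 21, 2, 19]


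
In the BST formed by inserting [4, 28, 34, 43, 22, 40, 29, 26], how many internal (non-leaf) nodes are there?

Tree built from: [4, 28, 34, 43, 22, 40, 29, 26]
Tree (level-order array): [4, None, 28, 22, 34, None, 26, 29, 43, None, None, None, None, 40]
Rule: An internal node has at least one child.
Per-node child counts:
  node 4: 1 child(ren)
  node 28: 2 child(ren)
  node 22: 1 child(ren)
  node 26: 0 child(ren)
  node 34: 2 child(ren)
  node 29: 0 child(ren)
  node 43: 1 child(ren)
  node 40: 0 child(ren)
Matching nodes: [4, 28, 22, 34, 43]
Count of internal (non-leaf) nodes: 5


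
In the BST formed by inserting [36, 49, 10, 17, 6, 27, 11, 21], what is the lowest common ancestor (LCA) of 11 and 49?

Tree insertion order: [36, 49, 10, 17, 6, 27, 11, 21]
Tree (level-order array): [36, 10, 49, 6, 17, None, None, None, None, 11, 27, None, None, 21]
In a BST, the LCA of p=11, q=49 is the first node v on the
root-to-leaf path with p <= v <= q (go left if both < v, right if both > v).
Walk from root:
  at 36: 11 <= 36 <= 49, this is the LCA
LCA = 36


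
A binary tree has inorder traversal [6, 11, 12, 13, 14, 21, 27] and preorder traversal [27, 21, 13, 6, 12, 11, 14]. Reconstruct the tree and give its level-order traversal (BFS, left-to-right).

Inorder:  [6, 11, 12, 13, 14, 21, 27]
Preorder: [27, 21, 13, 6, 12, 11, 14]
Algorithm: preorder visits root first, so consume preorder in order;
for each root, split the current inorder slice at that value into
left-subtree inorder and right-subtree inorder, then recurse.
Recursive splits:
  root=27; inorder splits into left=[6, 11, 12, 13, 14, 21], right=[]
  root=21; inorder splits into left=[6, 11, 12, 13, 14], right=[]
  root=13; inorder splits into left=[6, 11, 12], right=[14]
  root=6; inorder splits into left=[], right=[11, 12]
  root=12; inorder splits into left=[11], right=[]
  root=11; inorder splits into left=[], right=[]
  root=14; inorder splits into left=[], right=[]
Reconstructed level-order: [27, 21, 13, 6, 14, 12, 11]


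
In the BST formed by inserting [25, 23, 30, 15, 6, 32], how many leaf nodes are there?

Tree built from: [25, 23, 30, 15, 6, 32]
Tree (level-order array): [25, 23, 30, 15, None, None, 32, 6]
Rule: A leaf has 0 children.
Per-node child counts:
  node 25: 2 child(ren)
  node 23: 1 child(ren)
  node 15: 1 child(ren)
  node 6: 0 child(ren)
  node 30: 1 child(ren)
  node 32: 0 child(ren)
Matching nodes: [6, 32]
Count of leaf nodes: 2


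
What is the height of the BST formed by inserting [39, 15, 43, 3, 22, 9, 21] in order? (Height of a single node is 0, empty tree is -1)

Insertion order: [39, 15, 43, 3, 22, 9, 21]
Tree (level-order array): [39, 15, 43, 3, 22, None, None, None, 9, 21]
Compute height bottom-up (empty subtree = -1):
  height(9) = 1 + max(-1, -1) = 0
  height(3) = 1 + max(-1, 0) = 1
  height(21) = 1 + max(-1, -1) = 0
  height(22) = 1 + max(0, -1) = 1
  height(15) = 1 + max(1, 1) = 2
  height(43) = 1 + max(-1, -1) = 0
  height(39) = 1 + max(2, 0) = 3
Height = 3


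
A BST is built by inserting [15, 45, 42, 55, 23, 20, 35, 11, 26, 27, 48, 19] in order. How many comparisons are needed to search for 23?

Search path for 23: 15 -> 45 -> 42 -> 23
Found: True
Comparisons: 4


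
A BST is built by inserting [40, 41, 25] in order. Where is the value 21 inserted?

Starting tree (level order): [40, 25, 41]
Insertion path: 40 -> 25
Result: insert 21 as left child of 25
Final tree (level order): [40, 25, 41, 21]


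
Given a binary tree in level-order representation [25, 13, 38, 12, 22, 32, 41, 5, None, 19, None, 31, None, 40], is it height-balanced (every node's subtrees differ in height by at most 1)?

Tree (level-order array): [25, 13, 38, 12, 22, 32, 41, 5, None, 19, None, 31, None, 40]
Definition: a tree is height-balanced if, at every node, |h(left) - h(right)| <= 1 (empty subtree has height -1).
Bottom-up per-node check:
  node 5: h_left=-1, h_right=-1, diff=0 [OK], height=0
  node 12: h_left=0, h_right=-1, diff=1 [OK], height=1
  node 19: h_left=-1, h_right=-1, diff=0 [OK], height=0
  node 22: h_left=0, h_right=-1, diff=1 [OK], height=1
  node 13: h_left=1, h_right=1, diff=0 [OK], height=2
  node 31: h_left=-1, h_right=-1, diff=0 [OK], height=0
  node 32: h_left=0, h_right=-1, diff=1 [OK], height=1
  node 40: h_left=-1, h_right=-1, diff=0 [OK], height=0
  node 41: h_left=0, h_right=-1, diff=1 [OK], height=1
  node 38: h_left=1, h_right=1, diff=0 [OK], height=2
  node 25: h_left=2, h_right=2, diff=0 [OK], height=3
All nodes satisfy the balance condition.
Result: Balanced


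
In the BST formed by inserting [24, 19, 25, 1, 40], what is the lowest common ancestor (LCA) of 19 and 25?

Tree insertion order: [24, 19, 25, 1, 40]
Tree (level-order array): [24, 19, 25, 1, None, None, 40]
In a BST, the LCA of p=19, q=25 is the first node v on the
root-to-leaf path with p <= v <= q (go left if both < v, right if both > v).
Walk from root:
  at 24: 19 <= 24 <= 25, this is the LCA
LCA = 24


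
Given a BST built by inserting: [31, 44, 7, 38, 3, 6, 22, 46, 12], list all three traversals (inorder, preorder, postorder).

Tree insertion order: [31, 44, 7, 38, 3, 6, 22, 46, 12]
Tree (level-order array): [31, 7, 44, 3, 22, 38, 46, None, 6, 12]
Inorder (L, root, R): [3, 6, 7, 12, 22, 31, 38, 44, 46]
Preorder (root, L, R): [31, 7, 3, 6, 22, 12, 44, 38, 46]
Postorder (L, R, root): [6, 3, 12, 22, 7, 38, 46, 44, 31]


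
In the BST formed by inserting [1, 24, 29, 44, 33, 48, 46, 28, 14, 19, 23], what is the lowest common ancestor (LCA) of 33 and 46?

Tree insertion order: [1, 24, 29, 44, 33, 48, 46, 28, 14, 19, 23]
Tree (level-order array): [1, None, 24, 14, 29, None, 19, 28, 44, None, 23, None, None, 33, 48, None, None, None, None, 46]
In a BST, the LCA of p=33, q=46 is the first node v on the
root-to-leaf path with p <= v <= q (go left if both < v, right if both > v).
Walk from root:
  at 1: both 33 and 46 > 1, go right
  at 24: both 33 and 46 > 24, go right
  at 29: both 33 and 46 > 29, go right
  at 44: 33 <= 44 <= 46, this is the LCA
LCA = 44


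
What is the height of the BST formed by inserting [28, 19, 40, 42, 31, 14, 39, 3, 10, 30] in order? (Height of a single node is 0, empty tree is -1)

Insertion order: [28, 19, 40, 42, 31, 14, 39, 3, 10, 30]
Tree (level-order array): [28, 19, 40, 14, None, 31, 42, 3, None, 30, 39, None, None, None, 10]
Compute height bottom-up (empty subtree = -1):
  height(10) = 1 + max(-1, -1) = 0
  height(3) = 1 + max(-1, 0) = 1
  height(14) = 1 + max(1, -1) = 2
  height(19) = 1 + max(2, -1) = 3
  height(30) = 1 + max(-1, -1) = 0
  height(39) = 1 + max(-1, -1) = 0
  height(31) = 1 + max(0, 0) = 1
  height(42) = 1 + max(-1, -1) = 0
  height(40) = 1 + max(1, 0) = 2
  height(28) = 1 + max(3, 2) = 4
Height = 4


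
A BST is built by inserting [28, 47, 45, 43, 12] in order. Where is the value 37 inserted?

Starting tree (level order): [28, 12, 47, None, None, 45, None, 43]
Insertion path: 28 -> 47 -> 45 -> 43
Result: insert 37 as left child of 43
Final tree (level order): [28, 12, 47, None, None, 45, None, 43, None, 37]


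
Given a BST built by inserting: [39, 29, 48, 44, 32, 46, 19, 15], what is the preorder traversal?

Tree insertion order: [39, 29, 48, 44, 32, 46, 19, 15]
Tree (level-order array): [39, 29, 48, 19, 32, 44, None, 15, None, None, None, None, 46]
Preorder traversal: [39, 29, 19, 15, 32, 48, 44, 46]


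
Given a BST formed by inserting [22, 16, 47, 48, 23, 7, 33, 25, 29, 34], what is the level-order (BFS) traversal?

Tree insertion order: [22, 16, 47, 48, 23, 7, 33, 25, 29, 34]
Tree (level-order array): [22, 16, 47, 7, None, 23, 48, None, None, None, 33, None, None, 25, 34, None, 29]
BFS from the root, enqueuing left then right child of each popped node:
  queue [22] -> pop 22, enqueue [16, 47], visited so far: [22]
  queue [16, 47] -> pop 16, enqueue [7], visited so far: [22, 16]
  queue [47, 7] -> pop 47, enqueue [23, 48], visited so far: [22, 16, 47]
  queue [7, 23, 48] -> pop 7, enqueue [none], visited so far: [22, 16, 47, 7]
  queue [23, 48] -> pop 23, enqueue [33], visited so far: [22, 16, 47, 7, 23]
  queue [48, 33] -> pop 48, enqueue [none], visited so far: [22, 16, 47, 7, 23, 48]
  queue [33] -> pop 33, enqueue [25, 34], visited so far: [22, 16, 47, 7, 23, 48, 33]
  queue [25, 34] -> pop 25, enqueue [29], visited so far: [22, 16, 47, 7, 23, 48, 33, 25]
  queue [34, 29] -> pop 34, enqueue [none], visited so far: [22, 16, 47, 7, 23, 48, 33, 25, 34]
  queue [29] -> pop 29, enqueue [none], visited so far: [22, 16, 47, 7, 23, 48, 33, 25, 34, 29]
Result: [22, 16, 47, 7, 23, 48, 33, 25, 34, 29]


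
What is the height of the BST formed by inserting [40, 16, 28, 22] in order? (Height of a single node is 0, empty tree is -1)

Insertion order: [40, 16, 28, 22]
Tree (level-order array): [40, 16, None, None, 28, 22]
Compute height bottom-up (empty subtree = -1):
  height(22) = 1 + max(-1, -1) = 0
  height(28) = 1 + max(0, -1) = 1
  height(16) = 1 + max(-1, 1) = 2
  height(40) = 1 + max(2, -1) = 3
Height = 3


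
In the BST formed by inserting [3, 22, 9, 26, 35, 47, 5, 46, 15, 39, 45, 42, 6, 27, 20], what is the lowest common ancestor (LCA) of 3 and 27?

Tree insertion order: [3, 22, 9, 26, 35, 47, 5, 46, 15, 39, 45, 42, 6, 27, 20]
Tree (level-order array): [3, None, 22, 9, 26, 5, 15, None, 35, None, 6, None, 20, 27, 47, None, None, None, None, None, None, 46, None, 39, None, None, 45, 42]
In a BST, the LCA of p=3, q=27 is the first node v on the
root-to-leaf path with p <= v <= q (go left if both < v, right if both > v).
Walk from root:
  at 3: 3 <= 3 <= 27, this is the LCA
LCA = 3


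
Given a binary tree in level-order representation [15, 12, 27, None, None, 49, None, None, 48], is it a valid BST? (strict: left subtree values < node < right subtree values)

Level-order array: [15, 12, 27, None, None, 49, None, None, 48]
Validate using subtree bounds (lo, hi): at each node, require lo < value < hi,
then recurse left with hi=value and right with lo=value.
Preorder trace (stopping at first violation):
  at node 15 with bounds (-inf, +inf): OK
  at node 12 with bounds (-inf, 15): OK
  at node 27 with bounds (15, +inf): OK
  at node 49 with bounds (15, 27): VIOLATION
Node 49 violates its bound: not (15 < 49 < 27).
Result: Not a valid BST


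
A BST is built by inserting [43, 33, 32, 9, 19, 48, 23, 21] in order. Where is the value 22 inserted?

Starting tree (level order): [43, 33, 48, 32, None, None, None, 9, None, None, 19, None, 23, 21]
Insertion path: 43 -> 33 -> 32 -> 9 -> 19 -> 23 -> 21
Result: insert 22 as right child of 21
Final tree (level order): [43, 33, 48, 32, None, None, None, 9, None, None, 19, None, 23, 21, None, None, 22]


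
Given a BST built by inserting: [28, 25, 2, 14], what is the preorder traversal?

Tree insertion order: [28, 25, 2, 14]
Tree (level-order array): [28, 25, None, 2, None, None, 14]
Preorder traversal: [28, 25, 2, 14]


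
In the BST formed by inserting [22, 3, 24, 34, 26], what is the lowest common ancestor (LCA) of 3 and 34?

Tree insertion order: [22, 3, 24, 34, 26]
Tree (level-order array): [22, 3, 24, None, None, None, 34, 26]
In a BST, the LCA of p=3, q=34 is the first node v on the
root-to-leaf path with p <= v <= q (go left if both < v, right if both > v).
Walk from root:
  at 22: 3 <= 22 <= 34, this is the LCA
LCA = 22


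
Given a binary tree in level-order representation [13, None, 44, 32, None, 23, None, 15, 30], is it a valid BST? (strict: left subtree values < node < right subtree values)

Level-order array: [13, None, 44, 32, None, 23, None, 15, 30]
Validate using subtree bounds (lo, hi): at each node, require lo < value < hi,
then recurse left with hi=value and right with lo=value.
Preorder trace (stopping at first violation):
  at node 13 with bounds (-inf, +inf): OK
  at node 44 with bounds (13, +inf): OK
  at node 32 with bounds (13, 44): OK
  at node 23 with bounds (13, 32): OK
  at node 15 with bounds (13, 23): OK
  at node 30 with bounds (23, 32): OK
No violation found at any node.
Result: Valid BST


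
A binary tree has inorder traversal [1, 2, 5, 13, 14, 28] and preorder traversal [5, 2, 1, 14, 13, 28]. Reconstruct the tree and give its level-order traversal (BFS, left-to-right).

Inorder:  [1, 2, 5, 13, 14, 28]
Preorder: [5, 2, 1, 14, 13, 28]
Algorithm: preorder visits root first, so consume preorder in order;
for each root, split the current inorder slice at that value into
left-subtree inorder and right-subtree inorder, then recurse.
Recursive splits:
  root=5; inorder splits into left=[1, 2], right=[13, 14, 28]
  root=2; inorder splits into left=[1], right=[]
  root=1; inorder splits into left=[], right=[]
  root=14; inorder splits into left=[13], right=[28]
  root=13; inorder splits into left=[], right=[]
  root=28; inorder splits into left=[], right=[]
Reconstructed level-order: [5, 2, 14, 1, 13, 28]


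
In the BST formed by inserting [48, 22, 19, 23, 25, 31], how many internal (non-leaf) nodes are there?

Tree built from: [48, 22, 19, 23, 25, 31]
Tree (level-order array): [48, 22, None, 19, 23, None, None, None, 25, None, 31]
Rule: An internal node has at least one child.
Per-node child counts:
  node 48: 1 child(ren)
  node 22: 2 child(ren)
  node 19: 0 child(ren)
  node 23: 1 child(ren)
  node 25: 1 child(ren)
  node 31: 0 child(ren)
Matching nodes: [48, 22, 23, 25]
Count of internal (non-leaf) nodes: 4


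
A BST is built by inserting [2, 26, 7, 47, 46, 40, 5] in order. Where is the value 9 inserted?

Starting tree (level order): [2, None, 26, 7, 47, 5, None, 46, None, None, None, 40]
Insertion path: 2 -> 26 -> 7
Result: insert 9 as right child of 7
Final tree (level order): [2, None, 26, 7, 47, 5, 9, 46, None, None, None, None, None, 40]


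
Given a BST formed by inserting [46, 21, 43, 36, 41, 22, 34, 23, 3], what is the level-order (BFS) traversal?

Tree insertion order: [46, 21, 43, 36, 41, 22, 34, 23, 3]
Tree (level-order array): [46, 21, None, 3, 43, None, None, 36, None, 22, 41, None, 34, None, None, 23]
BFS from the root, enqueuing left then right child of each popped node:
  queue [46] -> pop 46, enqueue [21], visited so far: [46]
  queue [21] -> pop 21, enqueue [3, 43], visited so far: [46, 21]
  queue [3, 43] -> pop 3, enqueue [none], visited so far: [46, 21, 3]
  queue [43] -> pop 43, enqueue [36], visited so far: [46, 21, 3, 43]
  queue [36] -> pop 36, enqueue [22, 41], visited so far: [46, 21, 3, 43, 36]
  queue [22, 41] -> pop 22, enqueue [34], visited so far: [46, 21, 3, 43, 36, 22]
  queue [41, 34] -> pop 41, enqueue [none], visited so far: [46, 21, 3, 43, 36, 22, 41]
  queue [34] -> pop 34, enqueue [23], visited so far: [46, 21, 3, 43, 36, 22, 41, 34]
  queue [23] -> pop 23, enqueue [none], visited so far: [46, 21, 3, 43, 36, 22, 41, 34, 23]
Result: [46, 21, 3, 43, 36, 22, 41, 34, 23]


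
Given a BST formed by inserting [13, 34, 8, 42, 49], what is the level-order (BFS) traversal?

Tree insertion order: [13, 34, 8, 42, 49]
Tree (level-order array): [13, 8, 34, None, None, None, 42, None, 49]
BFS from the root, enqueuing left then right child of each popped node:
  queue [13] -> pop 13, enqueue [8, 34], visited so far: [13]
  queue [8, 34] -> pop 8, enqueue [none], visited so far: [13, 8]
  queue [34] -> pop 34, enqueue [42], visited so far: [13, 8, 34]
  queue [42] -> pop 42, enqueue [49], visited so far: [13, 8, 34, 42]
  queue [49] -> pop 49, enqueue [none], visited so far: [13, 8, 34, 42, 49]
Result: [13, 8, 34, 42, 49]


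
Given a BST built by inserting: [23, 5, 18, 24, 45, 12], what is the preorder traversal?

Tree insertion order: [23, 5, 18, 24, 45, 12]
Tree (level-order array): [23, 5, 24, None, 18, None, 45, 12]
Preorder traversal: [23, 5, 18, 12, 24, 45]


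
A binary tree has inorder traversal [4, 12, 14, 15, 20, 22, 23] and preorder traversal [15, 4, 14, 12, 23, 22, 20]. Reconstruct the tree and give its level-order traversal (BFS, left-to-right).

Inorder:  [4, 12, 14, 15, 20, 22, 23]
Preorder: [15, 4, 14, 12, 23, 22, 20]
Algorithm: preorder visits root first, so consume preorder in order;
for each root, split the current inorder slice at that value into
left-subtree inorder and right-subtree inorder, then recurse.
Recursive splits:
  root=15; inorder splits into left=[4, 12, 14], right=[20, 22, 23]
  root=4; inorder splits into left=[], right=[12, 14]
  root=14; inorder splits into left=[12], right=[]
  root=12; inorder splits into left=[], right=[]
  root=23; inorder splits into left=[20, 22], right=[]
  root=22; inorder splits into left=[20], right=[]
  root=20; inorder splits into left=[], right=[]
Reconstructed level-order: [15, 4, 23, 14, 22, 12, 20]


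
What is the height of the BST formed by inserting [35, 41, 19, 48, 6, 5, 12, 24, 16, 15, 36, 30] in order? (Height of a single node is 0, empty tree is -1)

Insertion order: [35, 41, 19, 48, 6, 5, 12, 24, 16, 15, 36, 30]
Tree (level-order array): [35, 19, 41, 6, 24, 36, 48, 5, 12, None, 30, None, None, None, None, None, None, None, 16, None, None, 15]
Compute height bottom-up (empty subtree = -1):
  height(5) = 1 + max(-1, -1) = 0
  height(15) = 1 + max(-1, -1) = 0
  height(16) = 1 + max(0, -1) = 1
  height(12) = 1 + max(-1, 1) = 2
  height(6) = 1 + max(0, 2) = 3
  height(30) = 1 + max(-1, -1) = 0
  height(24) = 1 + max(-1, 0) = 1
  height(19) = 1 + max(3, 1) = 4
  height(36) = 1 + max(-1, -1) = 0
  height(48) = 1 + max(-1, -1) = 0
  height(41) = 1 + max(0, 0) = 1
  height(35) = 1 + max(4, 1) = 5
Height = 5


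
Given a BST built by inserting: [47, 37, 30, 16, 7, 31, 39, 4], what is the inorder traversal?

Tree insertion order: [47, 37, 30, 16, 7, 31, 39, 4]
Tree (level-order array): [47, 37, None, 30, 39, 16, 31, None, None, 7, None, None, None, 4]
Inorder traversal: [4, 7, 16, 30, 31, 37, 39, 47]


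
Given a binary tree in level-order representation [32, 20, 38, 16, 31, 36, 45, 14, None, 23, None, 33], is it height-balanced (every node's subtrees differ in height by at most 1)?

Tree (level-order array): [32, 20, 38, 16, 31, 36, 45, 14, None, 23, None, 33]
Definition: a tree is height-balanced if, at every node, |h(left) - h(right)| <= 1 (empty subtree has height -1).
Bottom-up per-node check:
  node 14: h_left=-1, h_right=-1, diff=0 [OK], height=0
  node 16: h_left=0, h_right=-1, diff=1 [OK], height=1
  node 23: h_left=-1, h_right=-1, diff=0 [OK], height=0
  node 31: h_left=0, h_right=-1, diff=1 [OK], height=1
  node 20: h_left=1, h_right=1, diff=0 [OK], height=2
  node 33: h_left=-1, h_right=-1, diff=0 [OK], height=0
  node 36: h_left=0, h_right=-1, diff=1 [OK], height=1
  node 45: h_left=-1, h_right=-1, diff=0 [OK], height=0
  node 38: h_left=1, h_right=0, diff=1 [OK], height=2
  node 32: h_left=2, h_right=2, diff=0 [OK], height=3
All nodes satisfy the balance condition.
Result: Balanced


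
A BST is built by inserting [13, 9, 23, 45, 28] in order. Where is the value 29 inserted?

Starting tree (level order): [13, 9, 23, None, None, None, 45, 28]
Insertion path: 13 -> 23 -> 45 -> 28
Result: insert 29 as right child of 28
Final tree (level order): [13, 9, 23, None, None, None, 45, 28, None, None, 29]


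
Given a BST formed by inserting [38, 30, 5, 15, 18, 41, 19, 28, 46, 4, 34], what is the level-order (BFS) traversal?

Tree insertion order: [38, 30, 5, 15, 18, 41, 19, 28, 46, 4, 34]
Tree (level-order array): [38, 30, 41, 5, 34, None, 46, 4, 15, None, None, None, None, None, None, None, 18, None, 19, None, 28]
BFS from the root, enqueuing left then right child of each popped node:
  queue [38] -> pop 38, enqueue [30, 41], visited so far: [38]
  queue [30, 41] -> pop 30, enqueue [5, 34], visited so far: [38, 30]
  queue [41, 5, 34] -> pop 41, enqueue [46], visited so far: [38, 30, 41]
  queue [5, 34, 46] -> pop 5, enqueue [4, 15], visited so far: [38, 30, 41, 5]
  queue [34, 46, 4, 15] -> pop 34, enqueue [none], visited so far: [38, 30, 41, 5, 34]
  queue [46, 4, 15] -> pop 46, enqueue [none], visited so far: [38, 30, 41, 5, 34, 46]
  queue [4, 15] -> pop 4, enqueue [none], visited so far: [38, 30, 41, 5, 34, 46, 4]
  queue [15] -> pop 15, enqueue [18], visited so far: [38, 30, 41, 5, 34, 46, 4, 15]
  queue [18] -> pop 18, enqueue [19], visited so far: [38, 30, 41, 5, 34, 46, 4, 15, 18]
  queue [19] -> pop 19, enqueue [28], visited so far: [38, 30, 41, 5, 34, 46, 4, 15, 18, 19]
  queue [28] -> pop 28, enqueue [none], visited so far: [38, 30, 41, 5, 34, 46, 4, 15, 18, 19, 28]
Result: [38, 30, 41, 5, 34, 46, 4, 15, 18, 19, 28]


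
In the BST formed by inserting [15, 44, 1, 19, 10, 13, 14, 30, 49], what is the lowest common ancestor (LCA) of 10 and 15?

Tree insertion order: [15, 44, 1, 19, 10, 13, 14, 30, 49]
Tree (level-order array): [15, 1, 44, None, 10, 19, 49, None, 13, None, 30, None, None, None, 14]
In a BST, the LCA of p=10, q=15 is the first node v on the
root-to-leaf path with p <= v <= q (go left if both < v, right if both > v).
Walk from root:
  at 15: 10 <= 15 <= 15, this is the LCA
LCA = 15


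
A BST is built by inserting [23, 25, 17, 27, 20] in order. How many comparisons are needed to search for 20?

Search path for 20: 23 -> 17 -> 20
Found: True
Comparisons: 3


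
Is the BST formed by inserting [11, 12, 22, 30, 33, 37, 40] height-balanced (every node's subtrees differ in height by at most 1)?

Tree (level-order array): [11, None, 12, None, 22, None, 30, None, 33, None, 37, None, 40]
Definition: a tree is height-balanced if, at every node, |h(left) - h(right)| <= 1 (empty subtree has height -1).
Bottom-up per-node check:
  node 40: h_left=-1, h_right=-1, diff=0 [OK], height=0
  node 37: h_left=-1, h_right=0, diff=1 [OK], height=1
  node 33: h_left=-1, h_right=1, diff=2 [FAIL (|-1-1|=2 > 1)], height=2
  node 30: h_left=-1, h_right=2, diff=3 [FAIL (|-1-2|=3 > 1)], height=3
  node 22: h_left=-1, h_right=3, diff=4 [FAIL (|-1-3|=4 > 1)], height=4
  node 12: h_left=-1, h_right=4, diff=5 [FAIL (|-1-4|=5 > 1)], height=5
  node 11: h_left=-1, h_right=5, diff=6 [FAIL (|-1-5|=6 > 1)], height=6
Node 33 violates the condition: |-1 - 1| = 2 > 1.
Result: Not balanced


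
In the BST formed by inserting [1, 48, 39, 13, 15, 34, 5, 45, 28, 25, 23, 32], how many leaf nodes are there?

Tree built from: [1, 48, 39, 13, 15, 34, 5, 45, 28, 25, 23, 32]
Tree (level-order array): [1, None, 48, 39, None, 13, 45, 5, 15, None, None, None, None, None, 34, 28, None, 25, 32, 23]
Rule: A leaf has 0 children.
Per-node child counts:
  node 1: 1 child(ren)
  node 48: 1 child(ren)
  node 39: 2 child(ren)
  node 13: 2 child(ren)
  node 5: 0 child(ren)
  node 15: 1 child(ren)
  node 34: 1 child(ren)
  node 28: 2 child(ren)
  node 25: 1 child(ren)
  node 23: 0 child(ren)
  node 32: 0 child(ren)
  node 45: 0 child(ren)
Matching nodes: [5, 23, 32, 45]
Count of leaf nodes: 4
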